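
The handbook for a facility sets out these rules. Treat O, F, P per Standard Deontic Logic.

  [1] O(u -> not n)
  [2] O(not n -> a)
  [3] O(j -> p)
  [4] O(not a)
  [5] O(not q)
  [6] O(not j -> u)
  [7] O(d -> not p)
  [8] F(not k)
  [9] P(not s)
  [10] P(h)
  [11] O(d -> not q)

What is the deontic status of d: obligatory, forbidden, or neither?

Premise 4 gives O(not a).
Premise 2, O(not n -> a), contraposes to O(not a -> n); with O(not a) we get O(n).
The contrapositive of premise 1 (O(u -> not n)) is O(n -> not u), and O(n) is already established, so O(not u).
Premise 6 is O(not j -> u); contrapositively O(not u -> j). Since O(not u) holds, K gives O(j).
From O(j) and premise 3, O(j -> p), we obtain O(p).
Premise 7 is O(d -> not p); contrapositively O(p -> not d). Since O(p) holds, K gives O(not d).
Premises 5, 8, 9, 10, 11 do not contribute to this derivation.
Thus O(not d), which is F(d): d is forbidden.

Forbidden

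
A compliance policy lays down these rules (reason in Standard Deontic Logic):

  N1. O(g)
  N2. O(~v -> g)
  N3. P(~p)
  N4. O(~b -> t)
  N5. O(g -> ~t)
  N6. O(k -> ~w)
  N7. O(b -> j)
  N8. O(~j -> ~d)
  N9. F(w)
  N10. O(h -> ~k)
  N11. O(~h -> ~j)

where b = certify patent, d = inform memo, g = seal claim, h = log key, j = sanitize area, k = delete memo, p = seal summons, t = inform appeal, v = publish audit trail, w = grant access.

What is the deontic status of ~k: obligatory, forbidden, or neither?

Obligatory

Premise 1 states O(g) outright.
Premise 5 is O(g -> ~t); since O(g), deontic closure gives O(~t).
Premise 4, O(~b -> t), contraposes to O(~t -> b); with O(~t) we get O(b).
With premise 7, O(b -> j), the K-axiom yields O(j).
Premise 11, O(~h -> ~j), contraposes to O(j -> h); with O(j) we get O(h).
Applying K to premise 10 (O(h -> ~k)) and O(h) yields O(~k).
Premises 2, 3, 6, 8, 9 do not contribute to this derivation.
Hence ~k is obligatory.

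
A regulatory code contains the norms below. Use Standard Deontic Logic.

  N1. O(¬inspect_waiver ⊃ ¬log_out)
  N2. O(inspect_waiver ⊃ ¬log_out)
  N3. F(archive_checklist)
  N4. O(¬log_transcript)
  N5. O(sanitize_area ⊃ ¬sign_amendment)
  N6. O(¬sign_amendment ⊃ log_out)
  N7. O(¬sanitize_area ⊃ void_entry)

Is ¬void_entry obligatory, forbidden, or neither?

Premises 2 and 1 cover both cases: O(inspect_waiver ⊃ ¬log_out) and O(¬inspect_waiver ⊃ ¬log_out). Since inspect_waiver ∨ ¬inspect_waiver is a tautology, O(¬log_out) follows.
Premise 6 is O(¬sign_amendment ⊃ log_out); contrapositively O(¬log_out ⊃ sign_amendment). Since O(¬log_out) holds, K gives O(sign_amendment).
Premise 5, O(sanitize_area ⊃ ¬sign_amendment), contraposes to O(sign_amendment ⊃ ¬sanitize_area); with O(sign_amendment) we get O(¬sanitize_area).
Applying K to premise 7 (O(¬sanitize_area ⊃ void_entry)) and O(¬sanitize_area) yields O(void_entry).
Premises 3, 4 do not contribute to this derivation.
Thus O(void_entry), which is F(¬void_entry): ¬void_entry is forbidden.

Forbidden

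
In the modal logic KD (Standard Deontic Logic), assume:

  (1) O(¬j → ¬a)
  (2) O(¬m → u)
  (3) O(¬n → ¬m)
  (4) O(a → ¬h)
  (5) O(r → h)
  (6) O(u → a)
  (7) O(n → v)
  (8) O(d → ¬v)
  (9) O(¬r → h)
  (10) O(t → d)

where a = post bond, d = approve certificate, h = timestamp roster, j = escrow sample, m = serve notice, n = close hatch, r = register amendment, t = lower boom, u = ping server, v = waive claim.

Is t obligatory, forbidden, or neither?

Forbidden

Premises 9 and 5 cover both cases: O(¬r → h) and O(r → h). Since ¬r ∨ r is a tautology, O(h) follows.
Premise 4 is O(a → ¬h); contrapositively O(h → ¬a). Since O(h) holds, K gives O(¬a).
The contrapositive of premise 6 (O(u → a)) is O(¬a → ¬u), and O(¬a) is already established, so O(¬u).
The contrapositive of premise 2 (O(¬m → u)) is O(¬u → m), and O(¬u) is already established, so O(m).
Premise 3 is O(¬n → ¬m); contrapositively O(m → n). Since O(m) holds, K gives O(n).
Premise 7 is O(n → v); since O(n), deontic closure gives O(v).
The contrapositive of premise 8 (O(d → ¬v)) is O(v → ¬d), and O(v) is already established, so O(¬d).
The contrapositive of premise 10 (O(t → d)) is O(¬d → ¬t), and O(¬d) is already established, so O(¬t).
Premise 1 does not contribute to this derivation.
Thus O(¬t), which is F(t): t is forbidden.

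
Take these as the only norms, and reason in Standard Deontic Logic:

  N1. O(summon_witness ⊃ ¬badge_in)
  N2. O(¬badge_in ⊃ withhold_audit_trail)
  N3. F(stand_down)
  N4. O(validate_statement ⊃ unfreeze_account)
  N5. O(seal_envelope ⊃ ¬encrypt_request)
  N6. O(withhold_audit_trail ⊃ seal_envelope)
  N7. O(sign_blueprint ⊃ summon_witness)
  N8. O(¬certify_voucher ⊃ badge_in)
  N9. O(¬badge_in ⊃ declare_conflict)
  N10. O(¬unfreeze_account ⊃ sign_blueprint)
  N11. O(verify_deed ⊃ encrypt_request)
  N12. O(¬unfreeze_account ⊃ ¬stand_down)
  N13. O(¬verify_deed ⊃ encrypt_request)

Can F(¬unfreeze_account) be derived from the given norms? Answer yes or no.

Yes

Premises 13 and 11 are O(¬verify_deed ⊃ encrypt_request) and O(verify_deed ⊃ encrypt_request); every ideal world satisfies ¬verify_deed or verify_deed, so in either case encrypt_request holds — hence O(encrypt_request).
Premise 5 is O(seal_envelope ⊃ ¬encrypt_request); contrapositively O(encrypt_request ⊃ ¬seal_envelope). Since O(encrypt_request) holds, K gives O(¬seal_envelope).
Premise 6 is O(withhold_audit_trail ⊃ seal_envelope); contrapositively O(¬seal_envelope ⊃ ¬withhold_audit_trail). Since O(¬seal_envelope) holds, K gives O(¬withhold_audit_trail).
Premise 2 is O(¬badge_in ⊃ withhold_audit_trail); contrapositively O(¬withhold_audit_trail ⊃ badge_in). Since O(¬withhold_audit_trail) holds, K gives O(badge_in).
Premise 1, O(summon_witness ⊃ ¬badge_in), contraposes to O(badge_in ⊃ ¬summon_witness); with O(badge_in) we get O(¬summon_witness).
Premise 7, O(sign_blueprint ⊃ summon_witness), contraposes to O(¬summon_witness ⊃ ¬sign_blueprint); with O(¬summon_witness) we get O(¬sign_blueprint).
Premise 10, O(¬unfreeze_account ⊃ sign_blueprint), contraposes to O(¬sign_blueprint ⊃ unfreeze_account); with O(¬sign_blueprint) we get O(unfreeze_account).
Premises 3, 4, 8, 9, 12 do not contribute to this derivation.
So O(unfreeze_account) holds, i.e. F(¬unfreeze_account). The claim follows.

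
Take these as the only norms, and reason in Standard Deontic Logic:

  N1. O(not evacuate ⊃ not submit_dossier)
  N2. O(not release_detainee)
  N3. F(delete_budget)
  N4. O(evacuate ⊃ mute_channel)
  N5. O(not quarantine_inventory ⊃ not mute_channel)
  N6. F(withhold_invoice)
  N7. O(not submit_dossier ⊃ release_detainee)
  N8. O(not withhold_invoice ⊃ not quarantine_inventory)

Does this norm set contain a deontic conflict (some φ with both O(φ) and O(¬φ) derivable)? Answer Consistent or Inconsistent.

Premise 2 gives O(not release_detainee).
Premise 7, O(not submit_dossier ⊃ release_detainee), contraposes to O(not release_detainee ⊃ submit_dossier); with O(not release_detainee) we get O(submit_dossier).
The contrapositive of premise 1 (O(not evacuate ⊃ not submit_dossier)) is O(submit_dossier ⊃ evacuate), and O(submit_dossier) is already established, so O(evacuate).
Premise 4 is O(evacuate ⊃ mute_channel); since O(evacuate), deontic closure gives O(mute_channel).
The contrapositive of premise 5 (O(not quarantine_inventory ⊃ not mute_channel)) is O(mute_channel ⊃ quarantine_inventory), and O(mute_channel) is already established, so O(quarantine_inventory).
The contrapositive of premise 8 (O(not withhold_invoice ⊃ not quarantine_inventory)) is O(quarantine_inventory ⊃ withhold_invoice), and O(quarantine_inventory) is already established, so O(withhold_invoice).
But premise 6, F(withhold_invoice), means O(not withhold_invoice).
We now have both O(withhold_invoice) and O(not withhold_invoice) — withhold_invoice is simultaneously obligatory and forbidden, violating the D-axiom.

Inconsistent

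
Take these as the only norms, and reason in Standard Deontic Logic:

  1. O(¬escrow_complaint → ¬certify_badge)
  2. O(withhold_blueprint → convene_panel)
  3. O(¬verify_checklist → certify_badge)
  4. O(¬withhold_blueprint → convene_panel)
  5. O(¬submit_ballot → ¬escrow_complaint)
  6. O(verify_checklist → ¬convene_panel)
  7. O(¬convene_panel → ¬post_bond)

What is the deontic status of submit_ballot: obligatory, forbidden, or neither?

Premises 2 and 4 are O(withhold_blueprint → convene_panel) and O(¬withhold_blueprint → convene_panel); every ideal world satisfies withhold_blueprint or ¬withhold_blueprint, so in either case convene_panel holds — hence O(convene_panel).
The contrapositive of premise 6 (O(verify_checklist → ¬convene_panel)) is O(convene_panel → ¬verify_checklist), and O(convene_panel) is already established, so O(¬verify_checklist).
With premise 3, O(¬verify_checklist → certify_badge), the K-axiom yields O(certify_badge).
Premise 1, O(¬escrow_complaint → ¬certify_badge), contraposes to O(certify_badge → escrow_complaint); with O(certify_badge) we get O(escrow_complaint).
Premise 5 is O(¬submit_ballot → ¬escrow_complaint); contrapositively O(escrow_complaint → submit_ballot). Since O(escrow_complaint) holds, K gives O(submit_ballot).
Premise 7 does not contribute to this derivation.
Hence submit_ballot is obligatory.

Obligatory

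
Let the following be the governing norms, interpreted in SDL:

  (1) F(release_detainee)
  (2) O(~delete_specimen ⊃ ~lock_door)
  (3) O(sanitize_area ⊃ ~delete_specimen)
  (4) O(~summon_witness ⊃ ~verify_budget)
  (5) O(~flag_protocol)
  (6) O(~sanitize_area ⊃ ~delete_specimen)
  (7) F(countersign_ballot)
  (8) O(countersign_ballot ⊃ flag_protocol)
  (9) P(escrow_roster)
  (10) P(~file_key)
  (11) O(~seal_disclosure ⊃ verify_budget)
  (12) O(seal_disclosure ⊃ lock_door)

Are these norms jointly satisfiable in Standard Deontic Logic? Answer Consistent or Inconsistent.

Premise 8 is O(countersign_ballot ⊃ flag_protocol), but O(countersign_ballot) is not derivable from the premises, so it does not yield O(flag_protocol).
So O(flag_protocol) is not derivable, and the apparent clash with O(~flag_protocol) does not arise.
A world satisfying every obligation exists (e.g. countersign_ballot=false, delete_specimen=false, escrow_roster=false, file_key=false, flag_protocol=false, lock_door=false, release_detainee=false, sanitize_area=false, seal_disclosure=false, summon_witness=true, verify_budget=true); no atom is both obligatory and forbidden, so the set is consistent.

Consistent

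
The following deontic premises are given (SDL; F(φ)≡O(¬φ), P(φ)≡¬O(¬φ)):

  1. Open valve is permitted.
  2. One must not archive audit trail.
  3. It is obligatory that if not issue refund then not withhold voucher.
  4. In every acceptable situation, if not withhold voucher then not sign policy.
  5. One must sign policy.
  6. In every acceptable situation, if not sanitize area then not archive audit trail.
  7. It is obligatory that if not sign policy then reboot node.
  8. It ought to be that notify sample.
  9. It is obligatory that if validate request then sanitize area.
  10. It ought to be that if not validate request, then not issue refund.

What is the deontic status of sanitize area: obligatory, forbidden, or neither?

Obligatory

From premise 5 we have O(sign_policy).
Premise 4 is O(¬withhold_voucher → ¬sign_policy); contrapositively O(sign_policy → withhold_voucher). Since O(sign_policy) holds, K gives O(withhold_voucher).
Premise 3, O(¬issue_refund → ¬withhold_voucher), contraposes to O(withhold_voucher → issue_refund); with O(withhold_voucher) we get O(issue_refund).
Premise 10, O(¬validate_request → ¬issue_refund), contraposes to O(issue_refund → validate_request); with O(issue_refund) we get O(validate_request).
With premise 9, O(validate_request → sanitize_area), the K-axiom yields O(sanitize_area).
Premises 1, 2, 6, 7, 8 do not contribute to this derivation.
Hence sanitize_area is obligatory.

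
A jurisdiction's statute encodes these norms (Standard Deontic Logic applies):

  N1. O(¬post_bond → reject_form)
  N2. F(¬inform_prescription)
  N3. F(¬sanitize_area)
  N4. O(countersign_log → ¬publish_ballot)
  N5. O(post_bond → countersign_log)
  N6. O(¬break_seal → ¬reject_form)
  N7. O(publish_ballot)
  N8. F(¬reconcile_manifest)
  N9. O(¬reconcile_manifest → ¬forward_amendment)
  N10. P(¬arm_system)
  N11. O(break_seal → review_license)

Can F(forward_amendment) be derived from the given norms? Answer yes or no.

Premise 9 is O(¬reconcile_manifest → ¬forward_amendment), but O(¬reconcile_manifest) is not derivable from the premises, so it does not yield O(¬forward_amendment).
No other premise forces O(¬forward_amendment). An ideal world satisfying every premise can still have forward_amendment true, so F(forward_amendment) is not derivable.

No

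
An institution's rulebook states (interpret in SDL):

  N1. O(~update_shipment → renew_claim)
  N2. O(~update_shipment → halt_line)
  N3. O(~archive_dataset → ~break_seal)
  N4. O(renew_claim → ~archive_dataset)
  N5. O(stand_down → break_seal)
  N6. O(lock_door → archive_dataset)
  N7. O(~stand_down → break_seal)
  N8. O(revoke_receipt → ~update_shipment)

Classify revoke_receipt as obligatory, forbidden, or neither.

Premises 7 and 5 are O(~stand_down → break_seal) and O(stand_down → break_seal); every ideal world satisfies ~stand_down or stand_down, so in either case break_seal holds — hence O(break_seal).
Premise 3 is O(~archive_dataset → ~break_seal); contrapositively O(break_seal → archive_dataset). Since O(break_seal) holds, K gives O(archive_dataset).
Premise 4 is O(renew_claim → ~archive_dataset); contrapositively O(archive_dataset → ~renew_claim). Since O(archive_dataset) holds, K gives O(~renew_claim).
Premise 1, O(~update_shipment → renew_claim), contraposes to O(~renew_claim → update_shipment); with O(~renew_claim) we get O(update_shipment).
The contrapositive of premise 8 (O(revoke_receipt → ~update_shipment)) is O(update_shipment → ~revoke_receipt), and O(update_shipment) is already established, so O(~revoke_receipt).
Premises 2, 6 do not contribute to this derivation.
Thus O(~revoke_receipt), which is F(revoke_receipt): revoke_receipt is forbidden.

Forbidden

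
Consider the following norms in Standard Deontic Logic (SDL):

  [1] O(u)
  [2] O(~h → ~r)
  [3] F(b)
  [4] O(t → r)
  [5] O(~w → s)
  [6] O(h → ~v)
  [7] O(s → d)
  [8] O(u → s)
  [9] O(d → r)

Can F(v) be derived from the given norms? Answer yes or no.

From premise 1 we have O(u).
From O(u) and premise 8, O(u → s), we obtain O(s).
From O(s) and premise 7, O(s → d), we obtain O(d).
From O(d) and premise 9, O(d → r), we obtain O(r).
Premise 2, O(~h → ~r), contraposes to O(r → h); with O(r) we get O(h).
Applying K to premise 6 (O(h → ~v)) and O(h) yields O(~v).
Premises 3, 4, 5 do not contribute to this derivation.
So O(~v) holds, i.e. F(v). The claim follows.

Yes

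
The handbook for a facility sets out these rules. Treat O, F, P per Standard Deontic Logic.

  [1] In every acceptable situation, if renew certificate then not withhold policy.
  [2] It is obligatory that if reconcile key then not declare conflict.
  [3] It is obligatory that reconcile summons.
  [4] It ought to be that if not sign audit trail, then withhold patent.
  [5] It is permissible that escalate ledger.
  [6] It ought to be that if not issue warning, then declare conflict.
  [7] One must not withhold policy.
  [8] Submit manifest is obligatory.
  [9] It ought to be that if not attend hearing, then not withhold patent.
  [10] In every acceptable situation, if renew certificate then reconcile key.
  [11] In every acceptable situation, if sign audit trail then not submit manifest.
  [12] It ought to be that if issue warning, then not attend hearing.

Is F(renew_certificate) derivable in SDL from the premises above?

Yes

Premise 8 states O(submit_manifest) outright.
Premise 11 is O(sign_audit_trail → ¬submit_manifest); contrapositively O(submit_manifest → ¬sign_audit_trail). Since O(submit_manifest) holds, K gives O(¬sign_audit_trail).
Premise 4 is O(¬sign_audit_trail → withhold_patent); since O(¬sign_audit_trail), deontic closure gives O(withhold_patent).
Premise 9, O(¬attend_hearing → ¬withhold_patent), contraposes to O(withhold_patent → attend_hearing); with O(withhold_patent) we get O(attend_hearing).
Premise 12, O(issue_warning → ¬attend_hearing), contraposes to O(attend_hearing → ¬issue_warning); with O(attend_hearing) we get O(¬issue_warning).
With premise 6, O(¬issue_warning → declare_conflict), the K-axiom yields O(declare_conflict).
Premise 2, O(reconcile_key → ¬declare_conflict), contraposes to O(declare_conflict → ¬reconcile_key); with O(declare_conflict) we get O(¬reconcile_key).
Premise 10, O(renew_certificate → reconcile_key), contraposes to O(¬reconcile_key → ¬renew_certificate); with O(¬reconcile_key) we get O(¬renew_certificate).
Premises 1, 3, 5, 7 do not contribute to this derivation.
So O(¬renew_certificate) holds, i.e. F(renew_certificate). The claim follows.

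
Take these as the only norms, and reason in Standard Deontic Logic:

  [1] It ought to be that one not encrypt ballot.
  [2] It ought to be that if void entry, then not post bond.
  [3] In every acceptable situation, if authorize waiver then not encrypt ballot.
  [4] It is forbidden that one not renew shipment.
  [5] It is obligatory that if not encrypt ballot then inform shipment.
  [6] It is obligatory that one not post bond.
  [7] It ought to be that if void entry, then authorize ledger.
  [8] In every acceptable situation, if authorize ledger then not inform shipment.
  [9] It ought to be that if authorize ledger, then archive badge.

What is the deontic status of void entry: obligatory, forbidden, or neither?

From premise 1 we have O(¬encrypt_ballot).
Premise 5 is O(¬encrypt_ballot → inform_shipment); since O(¬encrypt_ballot), deontic closure gives O(inform_shipment).
Premise 8, O(authorize_ledger → ¬inform_shipment), contraposes to O(inform_shipment → ¬authorize_ledger); with O(inform_shipment) we get O(¬authorize_ledger).
Premise 7 is O(void_entry → authorize_ledger); contrapositively O(¬authorize_ledger → ¬void_entry). Since O(¬authorize_ledger) holds, K gives O(¬void_entry).
Premises 2, 3, 4, 6, 9 do not contribute to this derivation.
Thus O(¬void_entry), which is F(void_entry): void_entry is forbidden.

Forbidden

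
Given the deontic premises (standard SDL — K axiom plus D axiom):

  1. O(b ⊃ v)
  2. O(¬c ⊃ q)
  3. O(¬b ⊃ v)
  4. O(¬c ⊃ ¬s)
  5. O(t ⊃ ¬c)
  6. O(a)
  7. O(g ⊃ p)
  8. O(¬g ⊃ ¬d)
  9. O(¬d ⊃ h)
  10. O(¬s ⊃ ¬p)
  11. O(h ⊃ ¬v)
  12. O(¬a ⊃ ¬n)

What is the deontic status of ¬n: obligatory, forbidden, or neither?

Premise 12 is O(¬a ⊃ ¬n), but O(¬a) is not derivable from the premises, so it does not yield O(¬n).
No premise or chain of K-axiom applications forces O(¬n), and none forces O(n). So ¬n is neither obligatory nor forbidden under these norms.

Neither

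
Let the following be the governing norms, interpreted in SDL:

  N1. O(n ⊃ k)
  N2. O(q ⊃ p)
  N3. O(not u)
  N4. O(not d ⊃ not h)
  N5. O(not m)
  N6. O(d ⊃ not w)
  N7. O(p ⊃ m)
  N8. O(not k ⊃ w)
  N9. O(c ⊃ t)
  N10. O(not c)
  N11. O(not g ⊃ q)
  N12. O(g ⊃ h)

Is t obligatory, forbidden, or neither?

Neither

Premise 9 is O(c ⊃ t), but O(c) is not derivable from the premises, so it does not yield O(t).
No premise or chain of K-axiom applications forces O(t), and none forces O(not t). So t is neither obligatory nor forbidden under these norms.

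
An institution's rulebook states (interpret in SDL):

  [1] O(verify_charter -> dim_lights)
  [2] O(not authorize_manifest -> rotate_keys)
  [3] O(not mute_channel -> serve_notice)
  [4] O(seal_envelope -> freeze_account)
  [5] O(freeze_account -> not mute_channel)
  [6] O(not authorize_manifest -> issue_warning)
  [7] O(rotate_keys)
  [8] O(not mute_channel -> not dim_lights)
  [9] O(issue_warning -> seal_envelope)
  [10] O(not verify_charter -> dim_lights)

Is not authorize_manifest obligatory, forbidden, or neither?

Premises 1 and 10 are O(verify_charter -> dim_lights) and O(not verify_charter -> dim_lights); every ideal world satisfies verify_charter or not verify_charter, so in either case dim_lights holds — hence O(dim_lights).
Premise 8 is O(not mute_channel -> not dim_lights); contrapositively O(dim_lights -> mute_channel). Since O(dim_lights) holds, K gives O(mute_channel).
The contrapositive of premise 5 (O(freeze_account -> not mute_channel)) is O(mute_channel -> not freeze_account), and O(mute_channel) is already established, so O(not freeze_account).
The contrapositive of premise 4 (O(seal_envelope -> freeze_account)) is O(not freeze_account -> not seal_envelope), and O(not freeze_account) is already established, so O(not seal_envelope).
The contrapositive of premise 9 (O(issue_warning -> seal_envelope)) is O(not seal_envelope -> not issue_warning), and O(not seal_envelope) is already established, so O(not issue_warning).
The contrapositive of premise 6 (O(not authorize_manifest -> issue_warning)) is O(not issue_warning -> authorize_manifest), and O(not issue_warning) is already established, so O(authorize_manifest).
Premises 2, 3, 7 do not contribute to this derivation.
Thus O(authorize_manifest), which is F(not authorize_manifest): not authorize_manifest is forbidden.

Forbidden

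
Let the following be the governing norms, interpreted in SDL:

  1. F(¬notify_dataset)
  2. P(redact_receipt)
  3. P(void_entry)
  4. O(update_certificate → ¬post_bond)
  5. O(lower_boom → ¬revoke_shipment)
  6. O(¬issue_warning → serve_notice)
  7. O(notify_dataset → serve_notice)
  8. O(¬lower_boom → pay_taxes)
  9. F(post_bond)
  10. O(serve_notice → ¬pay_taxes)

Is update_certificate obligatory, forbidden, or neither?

Premise 4 is O(update_certificate → ¬post_bond); even if O(¬post_bond) held, inferring O(update_certificate) would be affirming the consequent — invalid.
No premise or chain of K-axiom applications forces O(update_certificate), and none forces O(¬update_certificate). So update_certificate is neither obligatory nor forbidden under these norms.

Neither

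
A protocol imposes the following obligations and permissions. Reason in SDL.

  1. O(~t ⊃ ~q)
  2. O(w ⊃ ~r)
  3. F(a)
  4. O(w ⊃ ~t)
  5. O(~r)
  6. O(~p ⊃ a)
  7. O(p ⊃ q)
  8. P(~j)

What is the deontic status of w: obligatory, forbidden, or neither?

Forbidden

Premise 3, F(a), is equivalent to O(~a).
Premise 6, O(~p ⊃ a), contraposes to O(~a ⊃ p); with O(~a) we get O(p).
Premise 7 is O(p ⊃ q); since O(p), deontic closure gives O(q).
The contrapositive of premise 1 (O(~t ⊃ ~q)) is O(q ⊃ t), and O(q) is already established, so O(t).
Premise 4, O(w ⊃ ~t), contraposes to O(t ⊃ ~w); with O(t) we get O(~w).
Premises 2, 5, 8 do not contribute to this derivation.
Thus O(~w), which is F(w): w is forbidden.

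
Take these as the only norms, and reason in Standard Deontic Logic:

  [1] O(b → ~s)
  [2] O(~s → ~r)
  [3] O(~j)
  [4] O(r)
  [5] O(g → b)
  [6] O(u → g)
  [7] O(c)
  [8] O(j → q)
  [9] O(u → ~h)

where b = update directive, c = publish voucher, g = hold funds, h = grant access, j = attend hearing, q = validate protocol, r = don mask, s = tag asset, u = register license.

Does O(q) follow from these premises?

Premise 8 is O(j → q), but O(j) is not derivable from the premises, so it does not yield O(q).
No other premise forces O(q). An ideal world satisfying every premise can still have q false, so O(q) is not derivable.

No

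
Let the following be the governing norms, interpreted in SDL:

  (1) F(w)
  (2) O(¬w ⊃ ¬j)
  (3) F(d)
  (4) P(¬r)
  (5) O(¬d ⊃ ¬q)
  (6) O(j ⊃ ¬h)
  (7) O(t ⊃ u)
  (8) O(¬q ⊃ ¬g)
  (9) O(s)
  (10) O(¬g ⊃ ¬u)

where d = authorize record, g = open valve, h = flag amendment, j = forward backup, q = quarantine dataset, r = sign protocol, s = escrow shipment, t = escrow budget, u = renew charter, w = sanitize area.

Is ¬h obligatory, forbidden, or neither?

Premise 6 is O(j ⊃ ¬h), but O(j) is not derivable from the premises, so it does not yield O(¬h).
No premise or chain of K-axiom applications forces O(¬h), and none forces O(h). So ¬h is neither obligatory nor forbidden under these norms.

Neither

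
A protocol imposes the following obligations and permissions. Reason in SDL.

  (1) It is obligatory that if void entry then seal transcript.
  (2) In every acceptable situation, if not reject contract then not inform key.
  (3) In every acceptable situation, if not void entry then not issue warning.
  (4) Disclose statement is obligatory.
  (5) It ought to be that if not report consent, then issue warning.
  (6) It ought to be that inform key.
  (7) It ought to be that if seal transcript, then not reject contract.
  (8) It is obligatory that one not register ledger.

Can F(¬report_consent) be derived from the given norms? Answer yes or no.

From premise 6 we have O(inform_key).
The contrapositive of premise 2 (O(¬reject_contract → ¬inform_key)) is O(inform_key → reject_contract), and O(inform_key) is already established, so O(reject_contract).
The contrapositive of premise 7 (O(seal_transcript → ¬reject_contract)) is O(reject_contract → ¬seal_transcript), and O(reject_contract) is already established, so O(¬seal_transcript).
The contrapositive of premise 1 (O(void_entry → seal_transcript)) is O(¬seal_transcript → ¬void_entry), and O(¬seal_transcript) is already established, so O(¬void_entry).
Applying K to premise 3 (O(¬void_entry → ¬issue_warning)) and O(¬void_entry) yields O(¬issue_warning).
Premise 5 is O(¬report_consent → issue_warning); contrapositively O(¬issue_warning → report_consent). Since O(¬issue_warning) holds, K gives O(report_consent).
Premises 4, 8 do not contribute to this derivation.
So O(report_consent) holds, i.e. F(¬report_consent). The claim follows.

Yes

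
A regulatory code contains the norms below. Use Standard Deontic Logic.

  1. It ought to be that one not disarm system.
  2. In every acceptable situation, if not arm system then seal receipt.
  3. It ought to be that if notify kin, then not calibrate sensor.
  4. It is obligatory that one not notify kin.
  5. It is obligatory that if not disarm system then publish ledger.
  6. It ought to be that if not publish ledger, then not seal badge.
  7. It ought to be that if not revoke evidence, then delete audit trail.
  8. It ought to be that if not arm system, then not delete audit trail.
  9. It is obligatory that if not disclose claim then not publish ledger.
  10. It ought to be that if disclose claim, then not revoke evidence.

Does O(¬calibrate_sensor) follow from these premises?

No

Premise 3 is O(notify_kin → ¬calibrate_sensor), but O(notify_kin) is not derivable from the premises, so it does not yield O(¬calibrate_sensor).
No other premise forces O(¬calibrate_sensor). An ideal world satisfying every premise can still have ¬calibrate_sensor false, so O(¬calibrate_sensor) is not derivable.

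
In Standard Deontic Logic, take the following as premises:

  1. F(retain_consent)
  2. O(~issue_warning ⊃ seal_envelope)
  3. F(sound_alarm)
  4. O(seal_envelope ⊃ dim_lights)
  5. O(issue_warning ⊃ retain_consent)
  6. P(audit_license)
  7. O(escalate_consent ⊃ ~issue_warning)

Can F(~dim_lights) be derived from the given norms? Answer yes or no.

Premise 1 is F(retain_consent), i.e. O(~retain_consent).
The contrapositive of premise 5 (O(issue_warning ⊃ retain_consent)) is O(~retain_consent ⊃ ~issue_warning), and O(~retain_consent) is already established, so O(~issue_warning).
From O(~issue_warning) and premise 2, O(~issue_warning ⊃ seal_envelope), we obtain O(seal_envelope).
Premise 4 is O(seal_envelope ⊃ dim_lights); since O(seal_envelope), deontic closure gives O(dim_lights).
Premises 3, 6, 7 do not contribute to this derivation.
So O(dim_lights) holds, i.e. F(~dim_lights). The claim follows.

Yes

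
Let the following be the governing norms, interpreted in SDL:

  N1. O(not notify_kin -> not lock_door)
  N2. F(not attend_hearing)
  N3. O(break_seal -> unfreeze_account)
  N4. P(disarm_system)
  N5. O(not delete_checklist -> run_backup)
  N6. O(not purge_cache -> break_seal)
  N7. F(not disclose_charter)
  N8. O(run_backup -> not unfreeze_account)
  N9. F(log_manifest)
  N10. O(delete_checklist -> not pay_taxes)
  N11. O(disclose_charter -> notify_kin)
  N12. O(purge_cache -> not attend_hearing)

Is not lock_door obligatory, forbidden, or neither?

Premise 1 is O(not notify_kin -> not lock_door), but O(not notify_kin) is not derivable from the premises, so it does not yield O(not lock_door).
No premise or chain of K-axiom applications forces O(not lock_door), and none forces O(lock_door). So not lock_door is neither obligatory nor forbidden under these norms.

Neither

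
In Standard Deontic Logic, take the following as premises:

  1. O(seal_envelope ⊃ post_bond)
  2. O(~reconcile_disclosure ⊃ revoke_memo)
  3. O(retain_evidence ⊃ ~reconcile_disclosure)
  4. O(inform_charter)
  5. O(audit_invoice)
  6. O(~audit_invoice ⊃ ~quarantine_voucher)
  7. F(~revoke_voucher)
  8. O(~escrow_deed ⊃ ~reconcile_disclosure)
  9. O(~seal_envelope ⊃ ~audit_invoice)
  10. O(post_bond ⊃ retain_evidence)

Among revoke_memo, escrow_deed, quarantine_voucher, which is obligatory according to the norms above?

revoke_memo

Premise 5 states O(audit_invoice) outright.
Premise 9, O(~seal_envelope ⊃ ~audit_invoice), contraposes to O(audit_invoice ⊃ seal_envelope); with O(audit_invoice) we get O(seal_envelope).
Applying K to premise 1 (O(seal_envelope ⊃ post_bond)) and O(seal_envelope) yields O(post_bond).
Premise 10 is O(post_bond ⊃ retain_evidence); since O(post_bond), deontic closure gives O(retain_evidence).
Premise 3 is O(retain_evidence ⊃ ~reconcile_disclosure); since O(retain_evidence), deontic closure gives O(~reconcile_disclosure).
Applying K to premise 2 (O(~reconcile_disclosure ⊃ revoke_memo)) and O(~reconcile_disclosure) yields O(revoke_memo).
So O(revoke_memo) holds — revoke_memo is obligatory. None of the other listed options is made obligatory by any chain of premises.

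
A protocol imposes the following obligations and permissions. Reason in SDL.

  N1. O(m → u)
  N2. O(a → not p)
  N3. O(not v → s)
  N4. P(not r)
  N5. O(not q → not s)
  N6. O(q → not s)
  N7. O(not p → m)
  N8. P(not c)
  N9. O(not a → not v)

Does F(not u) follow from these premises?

By case analysis on not q: premise 5 gives O(not q → not s) and premise 6 gives O(q → not s), so O(not s) either way.
Premise 3, O(not v → s), contraposes to O(not s → v); with O(not s) we get O(v).
Premise 9, O(not a → not v), contraposes to O(v → a); with O(v) we get O(a).
From O(a) and premise 2, O(a → not p), we obtain O(not p).
From O(not p) and premise 7, O(not p → m), we obtain O(m).
Premise 1 is O(m → u); since O(m), deontic closure gives O(u).
Premises 4, 8 do not contribute to this derivation.
So O(u) holds, i.e. F(not u). The claim follows.

Yes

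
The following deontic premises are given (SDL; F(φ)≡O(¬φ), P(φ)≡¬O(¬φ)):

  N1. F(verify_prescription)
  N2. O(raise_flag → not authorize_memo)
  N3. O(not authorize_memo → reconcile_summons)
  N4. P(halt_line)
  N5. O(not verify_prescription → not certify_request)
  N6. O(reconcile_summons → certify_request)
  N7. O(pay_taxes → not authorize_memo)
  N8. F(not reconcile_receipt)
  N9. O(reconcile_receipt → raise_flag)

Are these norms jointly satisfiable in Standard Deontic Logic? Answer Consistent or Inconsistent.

Inconsistent

Premise 8, F(not reconcile_receipt), is equivalent to O(reconcile_receipt).
From O(reconcile_receipt) and premise 9, O(reconcile_receipt → raise_flag), we obtain O(raise_flag).
From O(raise_flag) and premise 2, O(raise_flag → not authorize_memo), we obtain O(not authorize_memo).
Premise 3 is O(not authorize_memo → reconcile_summons); since O(not authorize_memo), deontic closure gives O(reconcile_summons).
Applying K to premise 6 (O(reconcile_summons → certify_request)) and O(reconcile_summons) yields O(certify_request).
Premise 5, O(not verify_prescription → not certify_request), contraposes to O(certify_request → verify_prescription); with O(certify_request) we get O(verify_prescription).
But premise 1, F(verify_prescription), means O(not verify_prescription).
We now have both O(verify_prescription) and O(not verify_prescription) — verify_prescription is simultaneously obligatory and forbidden, violating the D-axiom.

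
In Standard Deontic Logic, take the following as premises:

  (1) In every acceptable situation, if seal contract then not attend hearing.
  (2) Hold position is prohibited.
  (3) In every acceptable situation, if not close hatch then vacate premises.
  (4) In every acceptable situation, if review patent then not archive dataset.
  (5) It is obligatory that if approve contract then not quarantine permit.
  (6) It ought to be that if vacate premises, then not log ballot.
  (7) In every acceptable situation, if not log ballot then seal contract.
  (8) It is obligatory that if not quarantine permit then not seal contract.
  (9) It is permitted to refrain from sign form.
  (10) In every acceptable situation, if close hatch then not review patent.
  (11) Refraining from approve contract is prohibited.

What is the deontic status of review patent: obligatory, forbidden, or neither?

Forbidden

F(¬approve_contract) at premise 11 means O(approve_contract).
From O(approve_contract) and premise 5, O(approve_contract → ¬quarantine_permit), we obtain O(¬quarantine_permit).
Applying K to premise 8 (O(¬quarantine_permit → ¬seal_contract)) and O(¬quarantine_permit) yields O(¬seal_contract).
Premise 7 is O(¬log_ballot → seal_contract); contrapositively O(¬seal_contract → log_ballot). Since O(¬seal_contract) holds, K gives O(log_ballot).
Premise 6, O(vacate_premises → ¬log_ballot), contraposes to O(log_ballot → ¬vacate_premises); with O(log_ballot) we get O(¬vacate_premises).
Premise 3 is O(¬close_hatch → vacate_premises); contrapositively O(¬vacate_premises → close_hatch). Since O(¬vacate_premises) holds, K gives O(close_hatch).
Premise 10 is O(close_hatch → ¬review_patent); since O(close_hatch), deontic closure gives O(¬review_patent).
Premises 1, 2, 4, 9 do not contribute to this derivation.
Thus O(¬review_patent), which is F(review_patent): review_patent is forbidden.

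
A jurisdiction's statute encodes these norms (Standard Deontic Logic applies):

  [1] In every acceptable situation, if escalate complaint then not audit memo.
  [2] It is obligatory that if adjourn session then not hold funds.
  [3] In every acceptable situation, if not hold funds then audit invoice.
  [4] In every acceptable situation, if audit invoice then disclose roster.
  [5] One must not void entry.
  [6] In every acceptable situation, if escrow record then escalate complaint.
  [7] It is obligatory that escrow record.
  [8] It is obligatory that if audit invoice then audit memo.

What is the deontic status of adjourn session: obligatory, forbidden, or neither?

Premise 7 states O(escrow_record) outright.
With premise 6, O(escrow_record → escalate_complaint), the K-axiom yields O(escalate_complaint).
Premise 1 is O(escalate_complaint → ¬audit_memo); since O(escalate_complaint), deontic closure gives O(¬audit_memo).
Premise 8 is O(audit_invoice → audit_memo); contrapositively O(¬audit_memo → ¬audit_invoice). Since O(¬audit_memo) holds, K gives O(¬audit_invoice).
Premise 3 is O(¬hold_funds → audit_invoice); contrapositively O(¬audit_invoice → hold_funds). Since O(¬audit_invoice) holds, K gives O(hold_funds).
Premise 2, O(adjourn_session → ¬hold_funds), contraposes to O(hold_funds → ¬adjourn_session); with O(hold_funds) we get O(¬adjourn_session).
Premises 4, 5 do not contribute to this derivation.
Thus O(¬adjourn_session), which is F(adjourn_session): adjourn_session is forbidden.

Forbidden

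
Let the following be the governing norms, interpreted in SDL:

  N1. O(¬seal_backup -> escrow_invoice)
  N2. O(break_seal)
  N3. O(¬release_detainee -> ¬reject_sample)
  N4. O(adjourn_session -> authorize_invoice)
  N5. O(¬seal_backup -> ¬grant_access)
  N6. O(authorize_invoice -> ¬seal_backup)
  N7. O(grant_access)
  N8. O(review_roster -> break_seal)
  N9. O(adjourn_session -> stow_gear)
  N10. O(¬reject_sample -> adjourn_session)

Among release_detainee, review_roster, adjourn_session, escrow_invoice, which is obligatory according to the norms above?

release_detainee

Premise 7 gives O(grant_access).
The contrapositive of premise 5 (O(¬seal_backup -> ¬grant_access)) is O(grant_access -> seal_backup), and O(grant_access) is already established, so O(seal_backup).
Premise 6 is O(authorize_invoice -> ¬seal_backup); contrapositively O(seal_backup -> ¬authorize_invoice). Since O(seal_backup) holds, K gives O(¬authorize_invoice).
Premise 4 is O(adjourn_session -> authorize_invoice); contrapositively O(¬authorize_invoice -> ¬adjourn_session). Since O(¬authorize_invoice) holds, K gives O(¬adjourn_session).
Premise 10 is O(¬reject_sample -> adjourn_session); contrapositively O(¬adjourn_session -> reject_sample). Since O(¬adjourn_session) holds, K gives O(reject_sample).
Premise 3, O(¬release_detainee -> ¬reject_sample), contraposes to O(reject_sample -> release_detainee); with O(reject_sample) we get O(release_detainee).
So O(release_detainee) holds — release_detainee is obligatory. None of the other listed options is made obligatory by any chain of premises.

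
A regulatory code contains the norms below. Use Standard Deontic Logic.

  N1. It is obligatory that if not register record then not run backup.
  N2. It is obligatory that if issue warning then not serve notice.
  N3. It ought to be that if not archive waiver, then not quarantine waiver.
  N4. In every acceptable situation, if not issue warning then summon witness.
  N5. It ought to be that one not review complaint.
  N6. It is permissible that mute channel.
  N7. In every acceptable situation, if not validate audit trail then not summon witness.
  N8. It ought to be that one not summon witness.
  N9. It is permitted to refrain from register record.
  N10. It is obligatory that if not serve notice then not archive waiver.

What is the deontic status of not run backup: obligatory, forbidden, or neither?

Neither

Premise 1 is O(¬register_record → ¬run_backup), but O(¬register_record) is not derivable from the premises (the permission P(¬register_record) asserts only ¬O(register_record), not O(¬register_record)), so it does not yield O(¬run_backup).
No premise or chain of K-axiom applications forces O(¬run_backup), and none forces O(run_backup). So ¬run_backup is neither obligatory nor forbidden under these norms.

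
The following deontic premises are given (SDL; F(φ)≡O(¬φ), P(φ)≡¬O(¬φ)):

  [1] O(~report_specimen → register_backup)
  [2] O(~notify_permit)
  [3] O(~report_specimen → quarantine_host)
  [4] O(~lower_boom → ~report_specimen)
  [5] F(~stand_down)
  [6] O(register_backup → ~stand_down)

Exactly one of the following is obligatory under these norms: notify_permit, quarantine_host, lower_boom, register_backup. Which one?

lower_boom

F(~stand_down) at premise 5 means O(stand_down).
Premise 6, O(register_backup → ~stand_down), contraposes to O(stand_down → ~register_backup); with O(stand_down) we get O(~register_backup).
The contrapositive of premise 1 (O(~report_specimen → register_backup)) is O(~register_backup → report_specimen), and O(~register_backup) is already established, so O(report_specimen).
Premise 4 is O(~lower_boom → ~report_specimen); contrapositively O(report_specimen → lower_boom). Since O(report_specimen) holds, K gives O(lower_boom).
So O(lower_boom) holds — lower_boom is obligatory. None of the other listed options is made obligatory by any chain of premises.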